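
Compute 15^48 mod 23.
Using Fermat: 15^{22} ≡ 1 (mod 23). 48 ≡ 4 (mod 22). So 15^{48} ≡ 15^{4} ≡ 2 (mod 23)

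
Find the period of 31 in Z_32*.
Powers of 31 mod 32: 31^1≡31, 31^2≡1. Order = 2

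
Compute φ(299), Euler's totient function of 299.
264

Prime factorization: 299 = 13 × 23
Using the formula φ(n) = n × Π(1 - 1/p) for each prime factor p:
φ(299) = 299 × (1 - 1/13) × (1 - 1/23)
φ(299) = 264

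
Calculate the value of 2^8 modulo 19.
8 = 8 (binary 1000). Repeated squaring mod 19: 2^1 ≡ 2; 2^2 ≡ 2² = 4 ≡ 4; 2^4 ≡ 4² = 16 ≡ 16; 2^8 ≡ 16² = 256 ≡ 9. So 2^8 ≡ 9 (mod 19).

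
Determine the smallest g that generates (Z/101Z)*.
2

A primitive root g modulo p has order p-1 = 100
Prime divisors of 100: [2, 5]
g is a primitive root iff g^(100/q) ≢ 1 (mod 101) for each prime divisor q
Testing small values:
  g = 2: 2^50 ≡ 100, 2^20 ≡ 95 (mod 101) → none is 1, primitive root!
The smallest primitive root is 2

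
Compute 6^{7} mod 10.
6

Using successive squaring:
Binary expansion of 7: 111
Powers of 6 mod 10 (each is the square of the previous):
  6^1 ≡ 6 (mod 10)
  6^2 ≡ 6² = 36 ≡ 6 (mod 10)
  6^4 ≡ 6² = 36 ≡ 6 (mod 10)
7 = 4 + 2 + 1, so 6^7 = 6^4 × 6^2 × 6^1 ≡ 6 × 6 × 6 (mod 10)
Multiplying step by step:
  6 × 6 = 36 ≡ 6 (mod 10)
  6 × 6 = 36 ≡ 6 (mod 10)
Result: 6^7 ≡ 6 (mod 10)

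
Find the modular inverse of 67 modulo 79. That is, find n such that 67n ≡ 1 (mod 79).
46

Using Extended Euclidean Algorithm:
gcd(67, 79) = 1
Bezout coefficients: 67 × -33 + 79 × 28 = 1
So 67 × -33 ≡ 1 (mod 79)
The inverse is -33 mod 79 = 46
Verification: 67 × 46 = 3082 = 39 × 79 + 1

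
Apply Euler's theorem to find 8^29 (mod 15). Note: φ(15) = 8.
By Euler: 8^{8} ≡ 1 (mod 15) since gcd(8, 15) = 1. 29 = 3×8 + 5. So 8^{29} ≡ 8^{5} ≡ 8 (mod 15)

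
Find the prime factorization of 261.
3^2 × 29

Divide by primes starting from smallest:
261 ÷ 3 = 87
87 ÷ 3 = 29
29 ÷ 29 = 1

261 = 3^2 × 29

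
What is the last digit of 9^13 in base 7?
Using Fermat: 9^{6} ≡ 1 (mod 7). 13 ≡ 1 (mod 6). So 9^{13} ≡ 9^{1} ≡ 2 (mod 7)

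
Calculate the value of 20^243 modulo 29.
Using Fermat: 20^{28} ≡ 1 (mod 29). 243 ≡ 19 (mod 28). So 20^{243} ≡ 20^{19} ≡ 24 (mod 29)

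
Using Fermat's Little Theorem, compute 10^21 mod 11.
By Fermat: 10^{10} ≡ 1 (mod 11). 21 = 2×10 + 1. So 10^{21} ≡ 10^{1} ≡ 10 (mod 11)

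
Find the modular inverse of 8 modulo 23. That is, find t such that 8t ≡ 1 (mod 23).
3

Using Extended Euclidean Algorithm:
gcd(8, 23) = 1
Bezout coefficients: 8 × 3 + 23 × -1 = 1
So 8 × 3 ≡ 1 (mod 23)
The inverse is 3 mod 23 = 3
Verification: 8 × 3 = 24 = 1 × 23 + 1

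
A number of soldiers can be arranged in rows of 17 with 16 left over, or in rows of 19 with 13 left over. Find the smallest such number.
M = 17 × 19 = 323. M₁ = 19, y₁ ≡ 9 (mod 17). M₂ = 17, y₂ ≡ 9 (mod 19). t = 16×19×9 + 13×17×9 ≡ 203 (mod 323). The smallest positive such number is 203.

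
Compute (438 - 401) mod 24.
13

(438 - 401) = 37
37 mod 24 = 13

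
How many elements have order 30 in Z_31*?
Number of primitive roots mod 31 = φ(30) = 8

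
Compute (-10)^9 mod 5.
(-10) ≡ 0 (mod 5). 9 = 8 + 1 (binary 1001). Repeated squaring mod 5: 0^1 ≡ 0; 0^2 ≡ 0² = 0 ≡ 0; 0^4 ≡ 0² = 0 ≡ 0; 0^8 ≡ 0² = 0 ≡ 0. Multiply: (-10)^9 ≡ 0^8 × 0^1 ≡ 0 × 0 (mod 5): 0 × 0 = 0 ≡ 0. So (-10)^9 ≡ 0 (mod 5).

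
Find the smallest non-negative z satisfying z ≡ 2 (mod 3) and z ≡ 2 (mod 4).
M = 3 × 4 = 12. M₁ = 4, y₁ ≡ 1 (mod 3). M₂ = 3, y₂ ≡ 3 (mod 4). z = 2×4×1 + 2×3×3 ≡ 2 (mod 12)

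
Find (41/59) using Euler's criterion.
(41/59) = 41^{29} mod 59 = 1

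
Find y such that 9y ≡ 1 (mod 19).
9^(-1) ≡ 17 (mod 19). Verification: 9 × 17 = 153 ≡ 1 (mod 19)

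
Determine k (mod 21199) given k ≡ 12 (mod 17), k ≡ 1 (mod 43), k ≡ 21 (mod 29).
8257

Using the Chinese Remainder Theorem:
M = product of moduli = 21199
For equation 1: M_1 = 1247, 1247 ≡ 6 (mod 17), inverse of 1247 mod 17 is 3 (check: 6 × 3 = 18 ≡ 1 (mod 17))
For equation 2: M_2 = 493, 493 ≡ 20 (mod 43), inverse of 493 mod 43 is 28 (check: 20 × 28 = 560 ≡ 1 (mod 43))
For equation 3: M_3 = 731, 731 ≡ 6 (mod 29), inverse of 731 mod 29 is 5 (check: 6 × 5 = 30 ≡ 1 (mod 29))
Combine: k ≡ Σ r_i×M_i×(M_i⁻¹ mod m_i) = 12×1247×3 + 1×493×28 + 21×731×5 = 44892 + 13804 + 76755 = 135451
135451 mod 21199 = 8257
k ≡ 8257 (mod 21199)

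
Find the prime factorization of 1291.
1291

Divide by primes starting from smallest:
1291 ÷ 1291 = 1

1291 = 1291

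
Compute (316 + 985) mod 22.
3

(316 + 985) = 1301
1301 mod 22 = 3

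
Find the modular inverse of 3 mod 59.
3^(-1) ≡ 20 (mod 59). Verification: 3 × 20 = 60 ≡ 1 (mod 59)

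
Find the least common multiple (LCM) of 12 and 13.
156

First find GCD(12, 13) using the Euclidean algorithm:
12 = 0 × 13 + 12
13 = 1 × 12 + 1
12 = 12 × 1 + 0
GCD(12, 13) = 1

LCM formula: LCM(a, b) = (a × b) / GCD(a, b)
LCM(12, 13) = (12 × 13) / 1
LCM(12, 13) = 156 / 1
LCM(12, 13) = 156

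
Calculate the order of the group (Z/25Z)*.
20

Prime factorization: 25 = 5^2
Using the formula φ(n) = n × Π(1 - 1/p) for each prime factor p:
φ(25) = 25 × (1 - 1/5)
φ(25) = 20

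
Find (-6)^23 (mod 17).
Using Fermat: (-6)^{16} ≡ 1 (mod 17). 23 ≡ 7 (mod 16). So (-6)^{23} ≡ (-6)^{7} ≡ 3 (mod 17)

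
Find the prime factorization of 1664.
2^7 × 13

Divide by primes starting from smallest:
1664 ÷ 2 = 832
832 ÷ 2 = 416
416 ÷ 2 = 208
208 ÷ 2 = 104
104 ÷ 2 = 52
52 ÷ 2 = 26
26 ÷ 2 = 13
13 ÷ 13 = 1

1664 = 2^7 × 13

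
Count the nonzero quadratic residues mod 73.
For prime 73, there are (p-1)/2 = (73-1)/2 = 36 quadratic residues (excluding 0).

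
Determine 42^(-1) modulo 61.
42^(-1) ≡ 16 (mod 61). Verification: 42 × 16 = 672 ≡ 1 (mod 61)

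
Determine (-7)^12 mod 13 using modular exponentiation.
Using Fermat: (-7)^{12} ≡ 1 (mod 13). 12 ≡ 0 (mod 12). So (-7)^{12} ≡ (-7)^{0} ≡ 1 (mod 13)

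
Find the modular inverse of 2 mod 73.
2^(-1) ≡ 37 (mod 73). Verification: 2 × 37 = 74 ≡ 1 (mod 73)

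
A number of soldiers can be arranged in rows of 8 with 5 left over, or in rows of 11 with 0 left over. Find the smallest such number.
M = 8 × 11 = 88. M₁ = 11, y₁ ≡ 3 (mod 8). M₂ = 8, y₂ ≡ 7 (mod 11). r = 5×11×3 + 0×8×7 ≡ 77 (mod 88). The smallest positive such number is 77.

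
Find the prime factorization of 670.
2 × 5 × 67

Divide by primes starting from smallest:
670 ÷ 2 = 335
335 ÷ 5 = 67
67 ÷ 67 = 1

670 = 2 × 5 × 67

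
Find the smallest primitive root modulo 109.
6

A primitive root g modulo p has order p-1 = 108
Prime divisors of 108: [2, 3]
g is a primitive root iff g^(108/q) ≢ 1 (mod 109) for each prime divisor q
Testing small values:
  g = 2: 2^54 ≡ 108, 2^36 ≡ 1 (mod 109) → 2^36 ≡ 1, not primitive root
  g = 3: 3^54 ≡ 1, 3^36 ≡ 63 (mod 109) → 3^54 ≡ 1, not primitive root
  g = 4: 4^54 ≡ 1, 4^36 ≡ 1 (mod 109) → 4^54 ≡ 1, not primitive root
  g = 5: 5^54 ≡ 1, 5^36 ≡ 63 (mod 109) → 5^54 ≡ 1, not primitive root
  g = 6: 6^54 ≡ 108, 6^36 ≡ 63 (mod 109) → none is 1, primitive root!
The smallest primitive root is 6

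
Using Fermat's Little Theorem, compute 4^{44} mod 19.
5

By Fermat's Little Theorem, a^(p-1) ≡ 1 (mod p) for prime p and gcd(a, p) = 1
Here p = 19, so 4^18 ≡ 1 (mod 19)
We can reduce the exponent: 44 mod 18 = 8
So 4^44 ≡ 4^8 (mod 19)
Computing: 4^8 mod 19 = 5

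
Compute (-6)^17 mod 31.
Using repeated squaring. (-6) ≡ 25 (mod 31). 17 = 16 + 1 (binary 10001). Repeated squaring mod 31: 25^1 ≡ 25; 25^2 ≡ 25² = 625 ≡ 5; 25^4 ≡ 5² = 25 ≡ 25; 25^8 ≡ 25² = 625 ≡ 5; 25^16 ≡ 5² = 25 ≡ 25. Multiply: (-6)^17 ≡ 25^16 × 25^1 ≡ 25 × 25 (mod 31): 25 × 25 = 625 ≡ 5. So (-6)^17 ≡ 5 (mod 31).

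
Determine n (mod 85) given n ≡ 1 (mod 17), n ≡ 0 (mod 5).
35

Using the Chinese Remainder Theorem:
M = product of moduli = 85
For equation 1: M_1 = 5, 5 ≡ 5 (mod 17), inverse of 5 mod 17 is 7 (check: 5 × 7 = 35 ≡ 1 (mod 17))
For equation 2: M_2 = 17, 17 ≡ 2 (mod 5), inverse of 17 mod 5 is 3 (check: 2 × 3 = 6 ≡ 1 (mod 5))
Combine: n ≡ Σ r_i×M_i×(M_i⁻¹ mod m_i) = 1×5×7 + 0×17×3 = 35 + 0 = 35
35 mod 85 = 35
n ≡ 35 (mod 85)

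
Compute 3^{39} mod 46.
39

Using successive squaring:
Binary expansion of 39: 100111
Powers of 3 mod 46 (each is the square of the previous):
  3^1 ≡ 3 (mod 46)
  3^2 ≡ 3² = 9 ≡ 9 (mod 46)
  3^4 ≡ 9² = 81 ≡ 35 (mod 46)
  3^8 ≡ 35² = 1225 ≡ 29 (mod 46)
  3^16 ≡ 29² = 841 ≡ 13 (mod 46)
  3^32 ≡ 13² = 169 ≡ 31 (mod 46)
39 = 32 + 4 + 2 + 1, so 3^39 = 3^32 × 3^4 × 3^2 × 3^1 ≡ 31 × 35 × 9 × 3 (mod 46)
Multiplying step by step:
  31 × 35 = 1085 ≡ 27 (mod 46)
  27 × 9 = 243 ≡ 13 (mod 46)
  13 × 3 = 39 ≡ 39 (mod 46)
Result: 3^39 ≡ 39 (mod 46)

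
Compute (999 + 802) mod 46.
7

(999 + 802) = 1801
1801 mod 46 = 7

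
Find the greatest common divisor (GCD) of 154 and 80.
2

Using the Euclidean algorithm:
154 = 1 × 80 + 74
80 = 1 × 74 + 6
74 = 12 × 6 + 2
6 = 3 × 2 + 0

GCD(154, 80) = 2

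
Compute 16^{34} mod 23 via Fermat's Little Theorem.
16

By Fermat's Little Theorem, a^(p-1) ≡ 1 (mod p) for prime p and gcd(a, p) = 1
Here p = 23, so 16^22 ≡ 1 (mod 23)
We can reduce the exponent: 34 mod 22 = 12
So 16^34 ≡ 16^12 (mod 23)
Computing: 16^12 mod 23 = 16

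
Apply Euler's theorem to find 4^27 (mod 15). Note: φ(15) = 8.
By Euler: 4^{8} ≡ 1 (mod 15) since gcd(4, 15) = 1. 27 = 3×8 + 3. So 4^{27} ≡ 4^{3} ≡ 4 (mod 15)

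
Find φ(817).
756

Prime factorization: 817 = 19 × 43
Using the formula φ(n) = n × Π(1 - 1/p) for each prime factor p:
φ(817) = 817 × (1 - 1/19) × (1 - 1/43)
φ(817) = 756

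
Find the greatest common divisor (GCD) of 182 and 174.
2

Using the Euclidean algorithm:
182 = 1 × 174 + 8
174 = 21 × 8 + 6
8 = 1 × 6 + 2
6 = 3 × 2 + 0

GCD(182, 174) = 2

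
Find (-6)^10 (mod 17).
(-6) ≡ 11 (mod 17). 10 = 8 + 2 (binary 1010). Repeated squaring mod 17: 11^1 ≡ 11; 11^2 ≡ 11² = 121 ≡ 2; 11^4 ≡ 2² = 4 ≡ 4; 11^8 ≡ 4² = 16 ≡ 16. Multiply: (-6)^10 ≡ 11^8 × 11^2 ≡ 16 × 2 (mod 17): 16 × 2 = 32 ≡ 15. So (-6)^10 ≡ 15 (mod 17).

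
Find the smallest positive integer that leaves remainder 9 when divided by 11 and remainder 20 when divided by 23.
M = 11 × 23 = 253. M₁ = 23, y₁ ≡ 1 (mod 11). M₂ = 11, y₂ ≡ 21 (mod 23). x = 9×23×1 + 20×11×21 ≡ 20 (mod 253). The smallest positive such number is 20.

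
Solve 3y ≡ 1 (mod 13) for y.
9

Using Extended Euclidean Algorithm:
gcd(3, 13) = 1
Bezout coefficients: 3 × -4 + 13 × 1 = 1
So 3 × -4 ≡ 1 (mod 13)
The inverse is -4 mod 13 = 9
Verification: 3 × 9 = 27 = 2 × 13 + 1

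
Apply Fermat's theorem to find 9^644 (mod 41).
By Fermat: 9^{40} ≡ 1 (mod 41). 644 ≡ 4 (mod 40). So 9^{644} ≡ 9^{4} ≡ 1 (mod 41)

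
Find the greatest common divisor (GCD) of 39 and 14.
1

Using the Euclidean algorithm:
39 = 2 × 14 + 11
14 = 1 × 11 + 3
11 = 3 × 3 + 2
3 = 1 × 2 + 1
2 = 2 × 1 + 0

GCD(39, 14) = 1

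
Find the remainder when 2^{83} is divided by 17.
By Fermat: 2^{16} ≡ 1 (mod 17). 83 = 5×16 + 3. So 2^{83} ≡ 2^{3} ≡ 8 (mod 17)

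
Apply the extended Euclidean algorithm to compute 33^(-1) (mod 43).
Extended GCD: 33(-13) + 43(10) = 1. So 33^(-1) ≡ 30 ≡ 30 (mod 43). Verify: 33 × 30 = 990 ≡ 1 (mod 43)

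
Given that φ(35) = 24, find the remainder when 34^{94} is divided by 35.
By Euler: 34^{24} ≡ 1 (mod 35) since gcd(34, 35) = 1. 94 = 3×24 + 22. So 34^{94} ≡ 34^{22} ≡ 1 (mod 35)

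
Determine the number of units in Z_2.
1

Prime factorization: 2 = 2
Using the formula φ(n) = n × Π(1 - 1/p) for each prime factor p:
φ(2) = 2 × (1 - 1/2)
φ(2) = 1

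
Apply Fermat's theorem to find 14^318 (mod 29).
By Fermat: 14^{28} ≡ 1 (mod 29). 318 ≡ 10 (mod 28). So 14^{318} ≡ 14^{10} ≡ 13 (mod 29)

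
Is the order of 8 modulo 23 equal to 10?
No, the actual order is 11, not 10.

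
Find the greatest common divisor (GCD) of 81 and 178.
1

Using the Euclidean algorithm:
81 = 0 × 178 + 81
178 = 2 × 81 + 16
81 = 5 × 16 + 1
16 = 16 × 1 + 0

GCD(81, 178) = 1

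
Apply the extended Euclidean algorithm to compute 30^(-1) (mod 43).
Extended GCD: 30(-10) + 43(7) = 1. So 30^(-1) ≡ 33 ≡ 33 (mod 43). Verify: 30 × 33 = 990 ≡ 1 (mod 43)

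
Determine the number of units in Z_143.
120

Prime factorization: 143 = 11 × 13
Using the formula φ(n) = n × Π(1 - 1/p) for each prime factor p:
φ(143) = 143 × (1 - 1/11) × (1 - 1/13)
φ(143) = 120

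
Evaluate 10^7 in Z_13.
7 = 4 + 2 + 1 (binary 111). Repeated squaring mod 13: 10^1 ≡ 10; 10^2 ≡ 10² = 100 ≡ 9; 10^4 ≡ 9² = 81 ≡ 3. Multiply: 10^7 = 10^4 × 10^2 × 10^1 ≡ 3 × 9 × 10 (mod 13): 3 × 9 = 27 ≡ 1; 1 × 10 = 10 ≡ 10. So 10^7 ≡ 10 (mod 13).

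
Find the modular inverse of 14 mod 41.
14^(-1) ≡ 3 (mod 41). Verification: 14 × 3 = 42 ≡ 1 (mod 41)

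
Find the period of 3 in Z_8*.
Powers of 3 mod 8: 3^1≡3, 3^2≡1. Order = 2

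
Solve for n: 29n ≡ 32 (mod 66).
58

Since gcd(29, 66) = 1 divides 32, a solution exists.
Multiply both sides by the inverse of 29 mod 66:
  29^(-1) mod 66 = 41
  x ≡ 41 × 32 ≡ 1312 ≡ 58 (mod 66)
Verification: 29 × 58 = 1682 = 25 × 66 + 32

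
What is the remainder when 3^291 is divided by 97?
Using Fermat: 3^{96} ≡ 1 (mod 97). 291 ≡ 3 (mod 96). So 3^{291} ≡ 3^{3} ≡ 27 (mod 97)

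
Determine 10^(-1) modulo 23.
10^(-1) ≡ 7 (mod 23). Verification: 10 × 7 = 70 ≡ 1 (mod 23)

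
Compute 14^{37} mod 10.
4

Using successive squaring:
Binary expansion of 37: 100101
Powers of 14 mod 10 (each is the square of the previous):
  14^1 ≡ 4 (mod 10)
  14^2 ≡ 4² = 16 ≡ 6 (mod 10)
  14^4 ≡ 6² = 36 ≡ 6 (mod 10)
  14^8 ≡ 6² = 36 ≡ 6 (mod 10)
  14^16 ≡ 6² = 36 ≡ 6 (mod 10)
  14^32 ≡ 6² = 36 ≡ 6 (mod 10)
37 = 32 + 4 + 1, so 14^37 = 14^32 × 14^4 × 14^1 ≡ 6 × 6 × 4 (mod 10)
Multiplying step by step:
  6 × 6 = 36 ≡ 6 (mod 10)
  6 × 4 = 24 ≡ 4 (mod 10)
Result: 14^37 ≡ 4 (mod 10)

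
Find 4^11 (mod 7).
Using Fermat: 4^{6} ≡ 1 (mod 7). 11 ≡ 5 (mod 6). So 4^{11} ≡ 4^{5} ≡ 2 (mod 7)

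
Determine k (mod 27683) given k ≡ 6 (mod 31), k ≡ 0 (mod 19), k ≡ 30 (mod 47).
10887

Using the Chinese Remainder Theorem:
M = product of moduli = 27683
For equation 1: M_1 = 893, 893 ≡ 25 (mod 31), inverse of 893 mod 31 is 5 (check: 25 × 5 = 125 ≡ 1 (mod 31))
For equation 2: M_2 = 1457, 1457 ≡ 13 (mod 19), inverse of 1457 mod 19 is 3 (check: 13 × 3 = 39 ≡ 1 (mod 19))
For equation 3: M_3 = 589, 589 ≡ 25 (mod 47), inverse of 589 mod 47 is 32 (check: 25 × 32 = 800 ≡ 1 (mod 47))
Combine: k ≡ Σ r_i×M_i×(M_i⁻¹ mod m_i) = 6×893×5 + 0×1457×3 + 30×589×32 = 26790 + 0 + 565440 = 592230
592230 mod 27683 = 10887
k ≡ 10887 (mod 27683)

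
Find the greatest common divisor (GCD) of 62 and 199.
1

Using the Euclidean algorithm:
62 = 0 × 199 + 62
199 = 3 × 62 + 13
62 = 4 × 13 + 10
13 = 1 × 10 + 3
10 = 3 × 3 + 1
3 = 3 × 1 + 0

GCD(62, 199) = 1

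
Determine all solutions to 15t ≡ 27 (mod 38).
17

Since gcd(15, 38) = 1 divides 27, a solution exists.
Multiply both sides by the inverse of 15 mod 38:
  15^(-1) mod 38 = 33
  x ≡ 33 × 27 ≡ 891 ≡ 17 (mod 38)
Verification: 15 × 17 = 255 = 6 × 38 + 27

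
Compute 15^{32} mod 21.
15

Using successive squaring:
Binary expansion of 32: 100000
Powers of 15 mod 21 (each is the square of the previous):
  15^1 ≡ 15 (mod 21)
  15^2 ≡ 15² = 225 ≡ 15 (mod 21)
  15^4 ≡ 15² = 225 ≡ 15 (mod 21)
  15^8 ≡ 15² = 225 ≡ 15 (mod 21)
  15^16 ≡ 15² = 225 ≡ 15 (mod 21)
  15^32 ≡ 15² = 225 ≡ 15 (mod 21)
32 is a power of 2, so 15^32 is the last square: ≡ 15 (mod 21)
Result: 15^32 ≡ 15 (mod 21)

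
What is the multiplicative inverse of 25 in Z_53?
25^(-1) ≡ 17 (mod 53). Verification: 25 × 17 = 425 ≡ 1 (mod 53)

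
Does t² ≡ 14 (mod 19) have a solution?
By Euler's criterion: 14^{9} ≡ 18 (mod 19). Since this equals -1 (≡ 18), 14 is not a QR.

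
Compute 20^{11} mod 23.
22

Using successive squaring:
Binary expansion of 11: 1011
Powers of 20 mod 23 (each is the square of the previous):
  20^1 ≡ 20 (mod 23)
  20^2 ≡ 20² = 400 ≡ 9 (mod 23)
  20^4 ≡ 9² = 81 ≡ 12 (mod 23)
  20^8 ≡ 12² = 144 ≡ 6 (mod 23)
11 = 8 + 2 + 1, so 20^11 = 20^8 × 20^2 × 20^1 ≡ 6 × 9 × 20 (mod 23)
Multiplying step by step:
  6 × 9 = 54 ≡ 8 (mod 23)
  8 × 20 = 160 ≡ 22 (mod 23)
Result: 20^11 ≡ 22 (mod 23)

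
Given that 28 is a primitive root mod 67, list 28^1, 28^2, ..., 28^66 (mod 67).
g^1, g^2, ..., g^{66} mod 67: {28, 47, 43, 65, 11, 40, 48, 4, 45, 54, 38, 59, 44, 26, 58, 16, 46, 15, 18, 35, 42, 37, 31, 64, 50, 60, 5, 6, 34, 14, 57, 55, 66, 39, 20, 24, 2, 56, 27, 19, 63, 22, 13, 29, 8, 23, 41, 9, 51, 21, 52, 49, 32, 25, 30, 36, 3, 17, 7, 62, 61, 33, 53, 10, 12, 1}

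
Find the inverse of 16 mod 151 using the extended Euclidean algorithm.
Extended GCD: 16(-66) + 151(7) = 1. So 16^(-1) ≡ 85 ≡ 85 (mod 151). Verify: 16 × 85 = 1360 ≡ 1 (mod 151)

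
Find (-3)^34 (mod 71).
Using repeated squaring. (-3) ≡ 68 (mod 71). 34 = 32 + 2 (binary 100010). Repeated squaring mod 71: 68^1 ≡ 68; 68^2 ≡ 68² = 4624 ≡ 9; 68^4 ≡ 9² = 81 ≡ 10; 68^8 ≡ 10² = 100 ≡ 29; 68^16 ≡ 29² = 841 ≡ 60; 68^32 ≡ 60² = 3600 ≡ 50. Multiply: (-3)^34 ≡ 68^32 × 68^2 ≡ 50 × 9 (mod 71): 50 × 9 = 450 ≡ 24. So (-3)^34 ≡ 24 (mod 71).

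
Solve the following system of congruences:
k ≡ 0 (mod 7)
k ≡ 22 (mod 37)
133

Using the Chinese Remainder Theorem:
M = product of moduli = 259
For equation 1: M_1 = 37, 37 ≡ 2 (mod 7), inverse of 37 mod 7 is 4 (check: 2 × 4 = 8 ≡ 1 (mod 7))
For equation 2: M_2 = 7, 7 ≡ 7 (mod 37), inverse of 7 mod 37 is 16 (check: 7 × 16 = 112 ≡ 1 (mod 37))
Combine: k ≡ Σ r_i×M_i×(M_i⁻¹ mod m_i) = 0×37×4 + 22×7×16 = 0 + 2464 = 2464
2464 mod 259 = 133
k ≡ 133 (mod 259)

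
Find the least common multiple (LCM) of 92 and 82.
3772

First find GCD(92, 82) using the Euclidean algorithm:
92 = 1 × 82 + 10
82 = 8 × 10 + 2
10 = 5 × 2 + 0
GCD(92, 82) = 2

LCM formula: LCM(a, b) = (a × b) / GCD(a, b)
LCM(92, 82) = (92 × 82) / 2
LCM(92, 82) = 7544 / 2
LCM(92, 82) = 3772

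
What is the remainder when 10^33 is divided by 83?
Using repeated squaring. 33 = 32 + 1 (binary 100001). Repeated squaring mod 83: 10^1 ≡ 10; 10^2 ≡ 10² = 100 ≡ 17; 10^4 ≡ 17² = 289 ≡ 40; 10^8 ≡ 40² = 1600 ≡ 23; 10^16 ≡ 23² = 529 ≡ 31; 10^32 ≡ 31² = 961 ≡ 48. Multiply: 10^33 = 10^32 × 10^1 ≡ 48 × 10 (mod 83): 48 × 10 = 480 ≡ 65. So 10^33 ≡ 65 (mod 83).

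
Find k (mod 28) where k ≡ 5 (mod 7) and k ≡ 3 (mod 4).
M = 7 × 4 = 28. M₁ = 4, y₁ ≡ 2 (mod 7). M₂ = 7, y₂ ≡ 3 (mod 4). k = 5×4×2 + 3×7×3 ≡ 19 (mod 28)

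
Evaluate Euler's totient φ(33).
20

Prime factorization: 33 = 3 × 11
Using the formula φ(n) = n × Π(1 - 1/p) for each prime factor p:
φ(33) = 33 × (1 - 1/3) × (1 - 1/11)
φ(33) = 20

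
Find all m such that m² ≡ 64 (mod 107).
The square roots of 64 mod 107 are 99 and 8. Verify: 99² = 9801 ≡ 64 (mod 107)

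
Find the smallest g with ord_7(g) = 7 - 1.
p - 1 = 6 has prime divisors 2, 3. h is a primitive root mod 7 iff h^(6/q) ≢ 1 (mod 7) for each such q.
h = 2: 2^3 ≡ 1, 2^2 ≡ 4 (mod 7); 2^3 ≡ 1, so not a primitive root.
h = 3: 3^3 ≡ 6, 3^2 ≡ 2 (mod 7); none is 1, so 3 has order 6 and is a primitive root.
The smallest primitive root mod 7 is g = 3.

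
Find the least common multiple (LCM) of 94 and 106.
4982

First find GCD(94, 106) using the Euclidean algorithm:
94 = 0 × 106 + 94
106 = 1 × 94 + 12
94 = 7 × 12 + 10
12 = 1 × 10 + 2
10 = 5 × 2 + 0
GCD(94, 106) = 2

LCM formula: LCM(a, b) = (a × b) / GCD(a, b)
LCM(94, 106) = (94 × 106) / 2
LCM(94, 106) = 9964 / 2
LCM(94, 106) = 4982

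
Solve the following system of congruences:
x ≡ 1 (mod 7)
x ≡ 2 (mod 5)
22

Using the Chinese Remainder Theorem:
M = product of moduli = 35
For equation 1: M_1 = 5, 5 ≡ 5 (mod 7), inverse of 5 mod 7 is 3 (check: 5 × 3 = 15 ≡ 1 (mod 7))
For equation 2: M_2 = 7, 7 ≡ 2 (mod 5), inverse of 7 mod 5 is 3 (check: 2 × 3 = 6 ≡ 1 (mod 5))
Combine: x ≡ Σ r_i×M_i×(M_i⁻¹ mod m_i) = 1×5×3 + 2×7×3 = 15 + 42 = 57
57 mod 35 = 22
x ≡ 22 (mod 35)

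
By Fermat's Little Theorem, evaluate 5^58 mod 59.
By Fermat's Little Theorem, 5^{58} ≡ 1 (mod 59) since 59 is prime and gcd(5, 59) = 1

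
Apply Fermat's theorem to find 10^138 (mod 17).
By Fermat: 10^{16} ≡ 1 (mod 17). 138 = 8×16 + 10. So 10^{138} ≡ 10^{10} ≡ 2 (mod 17)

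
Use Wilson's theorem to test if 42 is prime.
(41)! mod 42 = 0. Since 0 ≢ -1 (mod 42), 42 is not prime.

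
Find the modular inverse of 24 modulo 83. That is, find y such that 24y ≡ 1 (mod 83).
45

Using Extended Euclidean Algorithm:
gcd(24, 83) = 1
Bezout coefficients: 24 × -38 + 83 × 11 = 1
So 24 × -38 ≡ 1 (mod 83)
The inverse is -38 mod 83 = 45
Verification: 24 × 45 = 1080 = 13 × 83 + 1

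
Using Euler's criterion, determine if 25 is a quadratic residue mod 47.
By Euler's criterion: 25^{23} ≡ 1 (mod 47). Since this equals 1, 25 is a QR.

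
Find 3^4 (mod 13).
4 = 4 (binary 100). Repeated squaring mod 13: 3^1 ≡ 3; 3^2 ≡ 3² = 9 ≡ 9; 3^4 ≡ 9² = 81 ≡ 3. So 3^4 ≡ 3 (mod 13).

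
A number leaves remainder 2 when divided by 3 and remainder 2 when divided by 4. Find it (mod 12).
M = 3 × 4 = 12. M₁ = 4, y₁ ≡ 1 (mod 3). M₂ = 3, y₂ ≡ 3 (mod 4). x = 2×4×1 + 2×3×3 ≡ 2 (mod 12)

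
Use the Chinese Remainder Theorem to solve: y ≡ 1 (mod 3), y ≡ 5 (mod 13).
M = 3 × 13 = 39. M₁ = 13, y₁ ≡ 1 (mod 3). M₂ = 3, y₂ ≡ 9 (mod 13). y = 1×13×1 + 5×3×9 ≡ 31 (mod 39)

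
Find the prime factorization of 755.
5 × 151

Divide by primes starting from smallest:
755 ÷ 5 = 151
151 ÷ 151 = 1

755 = 5 × 151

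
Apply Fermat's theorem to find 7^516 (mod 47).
By Fermat: 7^{46} ≡ 1 (mod 47). 516 ≡ 10 (mod 46). So 7^{516} ≡ 7^{10} ≡ 32 (mod 47)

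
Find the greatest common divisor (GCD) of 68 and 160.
4

Using the Euclidean algorithm:
68 = 0 × 160 + 68
160 = 2 × 68 + 24
68 = 2 × 24 + 20
24 = 1 × 20 + 4
20 = 5 × 4 + 0

GCD(68, 160) = 4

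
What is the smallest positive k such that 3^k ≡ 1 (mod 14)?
Powers of 3 mod 14: 3^1≡3, 3^2≡9, 3^3≡13, 3^4≡11, 3^5≡5, 3^6≡1. Order = 6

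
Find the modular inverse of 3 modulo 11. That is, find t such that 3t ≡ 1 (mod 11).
4

Using Extended Euclidean Algorithm:
gcd(3, 11) = 1
Bezout coefficients: 3 × 4 + 11 × -1 = 1
So 3 × 4 ≡ 1 (mod 11)
The inverse is 4 mod 11 = 4
Verification: 3 × 4 = 12 = 1 × 11 + 1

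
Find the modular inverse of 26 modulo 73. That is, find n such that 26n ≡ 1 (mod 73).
59

Using Extended Euclidean Algorithm:
gcd(26, 73) = 1
Bezout coefficients: 26 × -14 + 73 × 5 = 1
So 26 × -14 ≡ 1 (mod 73)
The inverse is -14 mod 73 = 59
Verification: 26 × 59 = 1534 = 21 × 73 + 1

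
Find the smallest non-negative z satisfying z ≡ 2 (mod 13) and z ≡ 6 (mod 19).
M = 13 × 19 = 247. M₁ = 19, y₁ ≡ 11 (mod 13). M₂ = 13, y₂ ≡ 3 (mod 19). z = 2×19×11 + 6×13×3 ≡ 158 (mod 247)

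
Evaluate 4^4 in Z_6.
4 = 4 (binary 100). Repeated squaring mod 6: 4^1 ≡ 4; 4^2 ≡ 4² = 16 ≡ 4; 4^4 ≡ 4² = 16 ≡ 4. So 4^4 ≡ 4 (mod 6).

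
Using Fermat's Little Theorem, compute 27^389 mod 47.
By Fermat: 27^{46} ≡ 1 (mod 47). 389 = 8×46 + 21. So 27^{389} ≡ 27^{21} ≡ 2 (mod 47)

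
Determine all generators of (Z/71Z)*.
Primitive roots mod 71: {7, 11, 13, 21, 22, 28, 31, 33, 35, 42, 44, 47, 52, 53, 55, 56, 59, 61, 62, 63, 65, 67, 68, 69}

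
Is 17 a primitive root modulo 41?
Yes

To verify, check if 17^(40/q) ≢ 1 (mod 41) for each prime divisor q of 40
Divisors of 40 = 40: [1, 2, 4, 5, 8, 10, 20, 40]
  17^(40/2) = 17^20 ≡ 40 (mod 41)
  17^(40/5) = 17^8 ≡ 16 (mod 41)
Conclusion: 17 is a primitive root modulo 41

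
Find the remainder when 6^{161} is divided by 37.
By Fermat: 6^{36} ≡ 1 (mod 37). 161 = 4×36 + 17. So 6^{161} ≡ 6^{17} ≡ 6 (mod 37)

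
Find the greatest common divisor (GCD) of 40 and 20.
20

Using the Euclidean algorithm:
40 = 2 × 20 + 0

GCD(40, 20) = 20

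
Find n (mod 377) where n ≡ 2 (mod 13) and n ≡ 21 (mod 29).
M = 13 × 29 = 377. M₁ = 29, y₁ ≡ 9 (mod 13). M₂ = 13, y₂ ≡ 9 (mod 29). n = 2×29×9 + 21×13×9 ≡ 340 (mod 377)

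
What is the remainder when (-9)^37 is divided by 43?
Using repeated squaring. (-9) ≡ 34 (mod 43). 37 = 32 + 4 + 1 (binary 100101). Repeated squaring mod 43: 34^1 ≡ 34; 34^2 ≡ 34² = 1156 ≡ 38; 34^4 ≡ 38² = 1444 ≡ 25; 34^8 ≡ 25² = 625 ≡ 23; 34^16 ≡ 23² = 529 ≡ 13; 34^32 ≡ 13² = 169 ≡ 40. Multiply: (-9)^37 ≡ 34^32 × 34^4 × 34^1 ≡ 40 × 25 × 34 (mod 43): 40 × 25 = 1000 ≡ 11; 11 × 34 = 374 ≡ 30. So (-9)^37 ≡ 30 (mod 43).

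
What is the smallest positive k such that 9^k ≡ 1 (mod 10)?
Powers of 9 mod 10: 9^1≡9, 9^2≡1. Order = 2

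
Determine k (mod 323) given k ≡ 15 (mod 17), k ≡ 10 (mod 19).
219

Using the Chinese Remainder Theorem:
M = product of moduli = 323
For equation 1: M_1 = 19, 19 ≡ 2 (mod 17), inverse of 19 mod 17 is 9 (check: 2 × 9 = 18 ≡ 1 (mod 17))
For equation 2: M_2 = 17, 17 ≡ 17 (mod 19), inverse of 17 mod 19 is 9 (check: 17 × 9 = 153 ≡ 1 (mod 19))
Combine: k ≡ Σ r_i×M_i×(M_i⁻¹ mod m_i) = 15×19×9 + 10×17×9 = 2565 + 1530 = 4095
4095 mod 323 = 219
k ≡ 219 (mod 323)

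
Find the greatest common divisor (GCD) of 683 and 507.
1

Using the Euclidean algorithm:
683 = 1 × 507 + 176
507 = 2 × 176 + 155
176 = 1 × 155 + 21
155 = 7 × 21 + 8
21 = 2 × 8 + 5
8 = 1 × 5 + 3
5 = 1 × 3 + 2
3 = 1 × 2 + 1
2 = 2 × 1 + 0

GCD(683, 507) = 1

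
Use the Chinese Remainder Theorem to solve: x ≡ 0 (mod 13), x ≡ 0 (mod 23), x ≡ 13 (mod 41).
7475

Using the Chinese Remainder Theorem:
M = product of moduli = 12259
For equation 1: M_1 = 943, 943 ≡ 7 (mod 13), inverse of 943 mod 13 is 2 (check: 7 × 2 = 14 ≡ 1 (mod 13))
For equation 2: M_2 = 533, 533 ≡ 4 (mod 23), inverse of 533 mod 23 is 6 (check: 4 × 6 = 24 ≡ 1 (mod 23))
For equation 3: M_3 = 299, 299 ≡ 12 (mod 41), inverse of 299 mod 41 is 24 (check: 12 × 24 = 288 ≡ 1 (mod 41))
Combine: x ≡ Σ r_i×M_i×(M_i⁻¹ mod m_i) = 0×943×2 + 0×533×6 + 13×299×24 = 0 + 0 + 93288 = 93288
93288 mod 12259 = 7475
x ≡ 7475 (mod 12259)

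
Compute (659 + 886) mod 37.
28

(659 + 886) = 1545
1545 mod 37 = 28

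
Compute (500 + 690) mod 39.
20

(500 + 690) = 1190
1190 mod 39 = 20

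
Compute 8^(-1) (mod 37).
8^(-1) ≡ 14 (mod 37). Verification: 8 × 14 = 112 ≡ 1 (mod 37)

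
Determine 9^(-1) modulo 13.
9^(-1) ≡ 3 (mod 13). Verification: 9 × 3 = 27 ≡ 1 (mod 13)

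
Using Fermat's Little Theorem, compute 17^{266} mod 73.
70

By Fermat's Little Theorem, a^(p-1) ≡ 1 (mod p) for prime p and gcd(a, p) = 1
Here p = 73, so 17^72 ≡ 1 (mod 73)
We can reduce the exponent: 266 mod 72 = 50
So 17^266 ≡ 17^50 (mod 73)
Computing: 17^50 mod 73 = 70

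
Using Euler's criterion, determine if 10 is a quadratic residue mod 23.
By Euler's criterion: 10^{11} ≡ 22 (mod 23). Since this equals -1 (≡ 22), 10 is not a QR.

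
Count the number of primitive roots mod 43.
Number of primitive roots mod 43 = φ(42) = 12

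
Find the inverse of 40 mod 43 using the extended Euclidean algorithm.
Extended GCD: 40(14) + 43(-13) = 1. So 40^(-1) ≡ 14 ≡ 14 (mod 43). Verify: 40 × 14 = 560 ≡ 1 (mod 43)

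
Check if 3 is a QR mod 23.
By Euler's criterion: 3^{11} ≡ 1 (mod 23). Since this equals 1, 3 is a QR.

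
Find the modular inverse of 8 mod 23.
8^(-1) ≡ 3 (mod 23). Verification: 8 × 3 = 24 ≡ 1 (mod 23)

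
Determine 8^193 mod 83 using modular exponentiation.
Using Fermat: 8^{82} ≡ 1 (mod 83). 193 ≡ 29 (mod 82). So 8^{193} ≡ 8^{29} ≡ 32 (mod 83)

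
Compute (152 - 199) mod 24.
1

(152 - 199) = -47
-47 mod 24 = 1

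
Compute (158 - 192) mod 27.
20

(158 - 192) = -34
-34 mod 27 = 20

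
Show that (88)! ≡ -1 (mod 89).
(88)! mod 89 = 88. Since this equals -1 (mod 89), Wilson confirms 89 is prime.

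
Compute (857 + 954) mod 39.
17

(857 + 954) = 1811
1811 mod 39 = 17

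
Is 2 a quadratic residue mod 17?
By Euler's criterion: 2^{8} ≡ 1 (mod 17). Since this equals 1, 2 is a QR.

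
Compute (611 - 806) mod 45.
30

(611 - 806) = -195
-195 mod 45 = 30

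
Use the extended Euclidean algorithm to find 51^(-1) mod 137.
Extended GCD: 51(43) + 137(-16) = 1. So 51^(-1) ≡ 43 ≡ 43 (mod 137). Verify: 51 × 43 = 2193 ≡ 1 (mod 137)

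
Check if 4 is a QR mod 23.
By Euler's criterion: 4^{11} ≡ 1 (mod 23). Since this equals 1, 4 is a QR.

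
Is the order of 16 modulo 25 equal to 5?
Yes, ord_25(16) = 5.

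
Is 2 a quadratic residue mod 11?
By Euler's criterion: 2^{5} ≡ 10 (mod 11). Since this equals -1 (≡ 10), 2 is not a QR.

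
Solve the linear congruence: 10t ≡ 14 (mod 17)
15

Since gcd(10, 17) = 1 divides 14, a solution exists.
Multiply both sides by the inverse of 10 mod 17:
  10^(-1) mod 17 = 12
  x ≡ 12 × 14 ≡ 168 ≡ 15 (mod 17)
Verification: 10 × 15 = 150 = 8 × 17 + 14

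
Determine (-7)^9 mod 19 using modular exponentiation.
(-7) ≡ 12 (mod 19). 9 = 8 + 1 (binary 1001). Repeated squaring mod 19: 12^1 ≡ 12; 12^2 ≡ 12² = 144 ≡ 11; 12^4 ≡ 11² = 121 ≡ 7; 12^8 ≡ 7² = 49 ≡ 11. Multiply: (-7)^9 ≡ 12^8 × 12^1 ≡ 11 × 12 (mod 19): 11 × 12 = 132 ≡ 18. So (-7)^9 ≡ 18 (mod 19).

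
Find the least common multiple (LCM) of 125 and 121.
15125

First find GCD(125, 121) using the Euclidean algorithm:
125 = 1 × 121 + 4
121 = 30 × 4 + 1
4 = 4 × 1 + 0
GCD(125, 121) = 1

LCM formula: LCM(a, b) = (a × b) / GCD(a, b)
LCM(125, 121) = (125 × 121) / 1
LCM(125, 121) = 15125 / 1
LCM(125, 121) = 15125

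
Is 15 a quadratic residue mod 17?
By Euler's criterion: 15^{8} ≡ 1 (mod 17). Since this equals 1, 15 is a QR.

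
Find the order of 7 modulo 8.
Powers of 7 mod 8: 7^1≡7, 7^2≡1. Order = 2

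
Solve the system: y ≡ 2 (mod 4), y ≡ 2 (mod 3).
M = 4 × 3 = 12. M₁ = 3, y₁ ≡ 3 (mod 4). M₂ = 4, y₂ ≡ 1 (mod 3). y = 2×3×3 + 2×4×1 ≡ 2 (mod 12)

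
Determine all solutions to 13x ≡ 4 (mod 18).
10

Since gcd(13, 18) = 1 divides 4, a solution exists.
Multiply both sides by the inverse of 13 mod 18:
  13^(-1) mod 18 = 7
  x ≡ 7 × 4 ≡ 28 ≡ 10 (mod 18)
Verification: 13 × 10 = 130 = 7 × 18 + 4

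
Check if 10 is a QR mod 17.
By Euler's criterion: 10^{8} ≡ 16 (mod 17). Since this equals -1 (≡ 16), 10 is not a QR.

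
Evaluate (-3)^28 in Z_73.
Using repeated squaring. (-3) ≡ 70 (mod 73). 28 = 16 + 8 + 4 (binary 11100). Repeated squaring mod 73: 70^1 ≡ 70; 70^2 ≡ 70² = 4900 ≡ 9; 70^4 ≡ 9² = 81 ≡ 8; 70^8 ≡ 8² = 64 ≡ 64; 70^16 ≡ 64² = 4096 ≡ 8. Multiply: (-3)^28 ≡ 70^16 × 70^8 × 70^4 ≡ 8 × 64 × 8 (mod 73): 8 × 64 = 512 ≡ 1; 1 × 8 = 8 ≡ 8. So (-3)^28 ≡ 8 (mod 73).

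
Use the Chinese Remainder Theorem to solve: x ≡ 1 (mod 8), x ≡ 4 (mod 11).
M = 8 × 11 = 88. M₁ = 11, y₁ ≡ 3 (mod 8). M₂ = 8, y₂ ≡ 7 (mod 11). x = 1×11×3 + 4×8×7 ≡ 81 (mod 88)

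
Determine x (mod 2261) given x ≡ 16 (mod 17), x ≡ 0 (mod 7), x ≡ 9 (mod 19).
560

Using the Chinese Remainder Theorem:
M = product of moduli = 2261
For equation 1: M_1 = 133, 133 ≡ 14 (mod 17), inverse of 133 mod 17 is 11 (check: 14 × 11 = 154 ≡ 1 (mod 17))
For equation 2: M_2 = 323, 323 ≡ 1 (mod 7), inverse of 323 mod 7 is 1 (check: 1 × 1 = 1 ≡ 1 (mod 7))
For equation 3: M_3 = 119, 119 ≡ 5 (mod 19), inverse of 119 mod 19 is 4 (check: 5 × 4 = 20 ≡ 1 (mod 19))
Combine: x ≡ Σ r_i×M_i×(M_i⁻¹ mod m_i) = 16×133×11 + 0×323×1 + 9×119×4 = 23408 + 0 + 4284 = 27692
27692 mod 2261 = 560
x ≡ 560 (mod 2261)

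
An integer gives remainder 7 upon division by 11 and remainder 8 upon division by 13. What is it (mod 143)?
M = 11 × 13 = 143. M₁ = 13, y₁ ≡ 6 (mod 11). M₂ = 11, y₂ ≡ 6 (mod 13). t = 7×13×6 + 8×11×6 ≡ 73 (mod 143). The smallest positive such number is 73.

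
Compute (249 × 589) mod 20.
1

(249 × 589) = 146661
146661 mod 20 = 1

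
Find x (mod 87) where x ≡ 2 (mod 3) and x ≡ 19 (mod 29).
M = 3 × 29 = 87. M₁ = 29, y₁ ≡ 2 (mod 3). M₂ = 3, y₂ ≡ 10 (mod 29). x = 2×29×2 + 19×3×10 ≡ 77 (mod 87)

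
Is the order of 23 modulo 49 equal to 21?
Yes, ord_49(23) = 21.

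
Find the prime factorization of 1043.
7 × 149

Divide by primes starting from smallest:
1043 ÷ 7 = 149
149 ÷ 149 = 1

1043 = 7 × 149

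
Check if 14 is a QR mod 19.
By Euler's criterion: 14^{9} ≡ 18 (mod 19). Since this equals -1 (≡ 18), 14 is not a QR.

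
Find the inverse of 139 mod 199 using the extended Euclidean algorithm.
Extended GCD: 139(63) + 199(-44) = 1. So 139^(-1) ≡ 63 ≡ 63 (mod 199). Verify: 139 × 63 = 8757 ≡ 1 (mod 199)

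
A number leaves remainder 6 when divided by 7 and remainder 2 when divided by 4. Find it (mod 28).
M = 7 × 4 = 28. M₁ = 4, y₁ ≡ 2 (mod 7). M₂ = 7, y₂ ≡ 3 (mod 4). m = 6×4×2 + 2×7×3 ≡ 6 (mod 28)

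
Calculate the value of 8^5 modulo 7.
8 ≡ 1 (mod 7). 5 = 4 + 1 (binary 101). Repeated squaring mod 7: 1^1 ≡ 1; 1^2 ≡ 1² = 1 ≡ 1; 1^4 ≡ 1² = 1 ≡ 1. Multiply: 8^5 ≡ 1^4 × 1^1 ≡ 1 × 1 (mod 7): 1 × 1 = 1 ≡ 1. So 8^5 ≡ 1 (mod 7).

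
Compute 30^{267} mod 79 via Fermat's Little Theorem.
69

By Fermat's Little Theorem, a^(p-1) ≡ 1 (mod p) for prime p and gcd(a, p) = 1
Here p = 79, so 30^78 ≡ 1 (mod 79)
We can reduce the exponent: 267 mod 78 = 33
So 30^267 ≡ 30^33 (mod 79)
Computing: 30^33 mod 79 = 69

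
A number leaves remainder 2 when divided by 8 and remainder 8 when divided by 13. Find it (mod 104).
M = 8 × 13 = 104. M₁ = 13, y₁ ≡ 5 (mod 8). M₂ = 8, y₂ ≡ 5 (mod 13). n = 2×13×5 + 8×8×5 ≡ 34 (mod 104)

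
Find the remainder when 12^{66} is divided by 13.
By Fermat: 12^{12} ≡ 1 (mod 13). 66 = 5×12 + 6. So 12^{66} ≡ 12^{6} ≡ 1 (mod 13)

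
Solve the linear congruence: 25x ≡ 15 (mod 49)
30

Since gcd(25, 49) = 1 divides 15, a solution exists.
Multiply both sides by the inverse of 25 mod 49:
  25^(-1) mod 49 = 2
  x ≡ 2 × 15 ≡ 30 ≡ 30 (mod 49)
Verification: 25 × 30 = 750 = 15 × 49 + 15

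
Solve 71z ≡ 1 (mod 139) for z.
71^(-1) ≡ 47 (mod 139). Verification: 71 × 47 = 3337 ≡ 1 (mod 139)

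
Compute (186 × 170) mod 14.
8

(186 × 170) = 31620
31620 mod 14 = 8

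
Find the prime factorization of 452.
2^2 × 113

Divide by primes starting from smallest:
452 ÷ 2 = 226
226 ÷ 2 = 113
113 ÷ 113 = 1

452 = 2^2 × 113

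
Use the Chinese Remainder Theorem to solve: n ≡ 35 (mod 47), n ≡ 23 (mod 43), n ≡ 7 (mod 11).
20104

Using the Chinese Remainder Theorem:
M = product of moduli = 22231
For equation 1: M_1 = 473, 473 ≡ 3 (mod 47), inverse of 473 mod 47 is 16 (check: 3 × 16 = 48 ≡ 1 (mod 47))
For equation 2: M_2 = 517, 517 ≡ 1 (mod 43), inverse of 517 mod 43 is 1 (check: 1 × 1 = 1 ≡ 1 (mod 43))
For equation 3: M_3 = 2021, 2021 ≡ 8 (mod 11), inverse of 2021 mod 11 is 7 (check: 8 × 7 = 56 ≡ 1 (mod 11))
Combine: n ≡ Σ r_i×M_i×(M_i⁻¹ mod m_i) = 35×473×16 + 23×517×1 + 7×2021×7 = 264880 + 11891 + 99029 = 375800
375800 mod 22231 = 20104
n ≡ 20104 (mod 22231)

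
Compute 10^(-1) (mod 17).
12

Using Extended Euclidean Algorithm:
gcd(10, 17) = 1
Bezout coefficients: 10 × -5 + 17 × 3 = 1
So 10 × -5 ≡ 1 (mod 17)
The inverse is -5 mod 17 = 12
Verification: 10 × 12 = 120 = 7 × 17 + 1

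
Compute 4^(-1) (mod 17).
4^(-1) ≡ 13 (mod 17). Verification: 4 × 13 = 52 ≡ 1 (mod 17)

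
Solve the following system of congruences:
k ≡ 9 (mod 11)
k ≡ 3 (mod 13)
42

Using the Chinese Remainder Theorem:
M = product of moduli = 143
For equation 1: M_1 = 13, 13 ≡ 2 (mod 11), inverse of 13 mod 11 is 6 (check: 2 × 6 = 12 ≡ 1 (mod 11))
For equation 2: M_2 = 11, 11 ≡ 11 (mod 13), inverse of 11 mod 13 is 6 (check: 11 × 6 = 66 ≡ 1 (mod 13))
Combine: k ≡ Σ r_i×M_i×(M_i⁻¹ mod m_i) = 9×13×6 + 3×11×6 = 702 + 198 = 900
900 mod 143 = 42
k ≡ 42 (mod 143)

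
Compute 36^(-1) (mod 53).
36^(-1) ≡ 28 (mod 53). Verification: 36 × 28 = 1008 ≡ 1 (mod 53)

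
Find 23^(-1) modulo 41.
25

Using Extended Euclidean Algorithm:
gcd(23, 41) = 1
Bezout coefficients: 23 × -16 + 41 × 9 = 1
So 23 × -16 ≡ 1 (mod 41)
The inverse is -16 mod 41 = 25
Verification: 23 × 25 = 575 = 14 × 41 + 1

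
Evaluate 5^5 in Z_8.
5 = 4 + 1 (binary 101). Repeated squaring mod 8: 5^1 ≡ 5; 5^2 ≡ 5² = 25 ≡ 1; 5^4 ≡ 1² = 1 ≡ 1. Multiply: 5^5 = 5^4 × 5^1 ≡ 1 × 5 (mod 8): 1 × 5 = 5 ≡ 5. So 5^5 ≡ 5 (mod 8).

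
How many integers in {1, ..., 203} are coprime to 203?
168

Prime factorization: 203 = 7 × 29
Using the formula φ(n) = n × Π(1 - 1/p) for each prime factor p:
φ(203) = 203 × (1 - 1/7) × (1 - 1/29)
φ(203) = 168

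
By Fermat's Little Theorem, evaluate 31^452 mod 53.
By Fermat: 31^{52} ≡ 1 (mod 53). 452 = 8×52 + 36. So 31^{452} ≡ 31^{36} ≡ 47 (mod 53)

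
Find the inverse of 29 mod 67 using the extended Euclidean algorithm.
Extended GCD: 29(-30) + 67(13) = 1. So 29^(-1) ≡ 37 ≡ 37 (mod 67). Verify: 29 × 37 = 1073 ≡ 1 (mod 67)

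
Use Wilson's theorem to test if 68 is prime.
(67)! mod 68 = 0. Since 0 ≢ -1 (mod 68), 68 is not prime.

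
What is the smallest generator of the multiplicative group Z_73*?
p - 1 = 72 has prime divisors 2, 3. h is a primitive root mod 73 iff h^(72/q) ≢ 1 (mod 73) for each such q.
h = 2: 2^36 ≡ 1, 2^24 ≡ 64 (mod 73); 2^36 ≡ 1, so not a primitive root.
h = 3: 3^36 ≡ 1, 3^24 ≡ 1 (mod 73); 3^36 ≡ 1, so not a primitive root.
h = 4: 4^36 ≡ 1, 4^24 ≡ 8 (mod 73); 4^36 ≡ 1, so not a primitive root.
h = 5: 5^36 ≡ 72, 5^24 ≡ 8 (mod 73); none is 1, so 5 has order 72 and is a primitive root.
The smallest primitive root mod 73 is g = 5.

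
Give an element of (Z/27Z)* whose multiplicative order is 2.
26 has order 2 mod 27 since 26^{2} ≡ 1 (mod 27) and no smaller power works.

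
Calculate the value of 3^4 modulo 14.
4 = 4 (binary 100). Repeated squaring mod 14: 3^1 ≡ 3; 3^2 ≡ 3² = 9 ≡ 9; 3^4 ≡ 9² = 81 ≡ 11. So 3^4 ≡ 11 (mod 14).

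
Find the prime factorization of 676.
2^2 × 13^2

Divide by primes starting from smallest:
676 ÷ 2 = 338
338 ÷ 2 = 169
169 ÷ 13 = 13
13 ÷ 13 = 1

676 = 2^2 × 13^2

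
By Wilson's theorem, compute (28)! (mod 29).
By Wilson's theorem, (28)! ≡ -1 ≡ 28 (mod 29)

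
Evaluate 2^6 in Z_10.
6 = 4 + 2 (binary 110). Repeated squaring mod 10: 2^1 ≡ 2; 2^2 ≡ 2² = 4 ≡ 4; 2^4 ≡ 4² = 16 ≡ 6. Multiply: 2^6 = 2^4 × 2^2 ≡ 6 × 4 (mod 10): 6 × 4 = 24 ≡ 4. So 2^6 ≡ 4 (mod 10).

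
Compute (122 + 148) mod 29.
9

(122 + 148) = 270
270 mod 29 = 9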